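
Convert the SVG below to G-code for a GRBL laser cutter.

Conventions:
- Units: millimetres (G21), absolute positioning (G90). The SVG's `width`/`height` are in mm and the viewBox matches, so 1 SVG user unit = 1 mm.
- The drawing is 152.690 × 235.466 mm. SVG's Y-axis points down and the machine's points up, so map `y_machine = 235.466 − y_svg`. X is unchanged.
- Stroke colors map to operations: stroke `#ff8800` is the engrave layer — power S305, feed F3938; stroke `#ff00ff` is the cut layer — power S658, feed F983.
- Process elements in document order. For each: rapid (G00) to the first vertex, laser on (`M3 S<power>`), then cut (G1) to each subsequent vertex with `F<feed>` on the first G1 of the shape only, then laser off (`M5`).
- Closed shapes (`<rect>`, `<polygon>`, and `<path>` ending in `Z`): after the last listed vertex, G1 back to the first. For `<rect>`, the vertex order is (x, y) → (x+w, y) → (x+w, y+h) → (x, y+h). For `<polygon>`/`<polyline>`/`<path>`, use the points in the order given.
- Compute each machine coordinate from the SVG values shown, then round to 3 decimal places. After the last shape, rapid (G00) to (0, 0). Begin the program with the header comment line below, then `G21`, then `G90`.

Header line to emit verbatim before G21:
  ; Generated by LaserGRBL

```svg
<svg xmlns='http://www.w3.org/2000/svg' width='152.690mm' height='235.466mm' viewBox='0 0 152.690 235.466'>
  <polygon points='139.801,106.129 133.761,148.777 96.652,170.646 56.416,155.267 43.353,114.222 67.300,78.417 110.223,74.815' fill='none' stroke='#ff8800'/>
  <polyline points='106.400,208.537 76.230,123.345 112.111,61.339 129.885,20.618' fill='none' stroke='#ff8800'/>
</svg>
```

Since the viewBox matches the mm dimensions, user units are millimetres directly. The only transform is the Y-flip y_m = 235.466 − y_svg.

Shape 1 is a regular polygon drawn with `<polygon>`. Its stroke #ff8800 means engrave at S305, F3938. After flipping Y the toolpath is (139.801,129.337) → (133.761,86.689) → (96.652,64.820) → (56.416,80.199) → (43.353,121.244) → (67.300,157.049) → (110.223,160.651) → (139.801,129.337), returning to the start.

Shape 2 is a open polyline drawn with `<polyline>`. Its stroke #ff8800 means engrave at S305, F3938. After flipping Y the toolpath is (106.400,26.929) → (76.230,112.121) → (112.111,174.127) → (129.885,214.848).

; Generated by LaserGRBL
G21
G90
G00 X139.801 Y129.337
M3 S305
G1 X133.761 Y86.689 F3938
G1 X96.652 Y64.820
G1 X56.416 Y80.199
G1 X43.353 Y121.244
G1 X67.300 Y157.049
G1 X110.223 Y160.651
G1 X139.801 Y129.337
M5
G00 X106.400 Y26.929
M3 S305
G1 X76.230 Y112.121 F3938
G1 X112.111 Y174.127
G1 X129.885 Y214.848
M5
G00 X0.000 Y0.000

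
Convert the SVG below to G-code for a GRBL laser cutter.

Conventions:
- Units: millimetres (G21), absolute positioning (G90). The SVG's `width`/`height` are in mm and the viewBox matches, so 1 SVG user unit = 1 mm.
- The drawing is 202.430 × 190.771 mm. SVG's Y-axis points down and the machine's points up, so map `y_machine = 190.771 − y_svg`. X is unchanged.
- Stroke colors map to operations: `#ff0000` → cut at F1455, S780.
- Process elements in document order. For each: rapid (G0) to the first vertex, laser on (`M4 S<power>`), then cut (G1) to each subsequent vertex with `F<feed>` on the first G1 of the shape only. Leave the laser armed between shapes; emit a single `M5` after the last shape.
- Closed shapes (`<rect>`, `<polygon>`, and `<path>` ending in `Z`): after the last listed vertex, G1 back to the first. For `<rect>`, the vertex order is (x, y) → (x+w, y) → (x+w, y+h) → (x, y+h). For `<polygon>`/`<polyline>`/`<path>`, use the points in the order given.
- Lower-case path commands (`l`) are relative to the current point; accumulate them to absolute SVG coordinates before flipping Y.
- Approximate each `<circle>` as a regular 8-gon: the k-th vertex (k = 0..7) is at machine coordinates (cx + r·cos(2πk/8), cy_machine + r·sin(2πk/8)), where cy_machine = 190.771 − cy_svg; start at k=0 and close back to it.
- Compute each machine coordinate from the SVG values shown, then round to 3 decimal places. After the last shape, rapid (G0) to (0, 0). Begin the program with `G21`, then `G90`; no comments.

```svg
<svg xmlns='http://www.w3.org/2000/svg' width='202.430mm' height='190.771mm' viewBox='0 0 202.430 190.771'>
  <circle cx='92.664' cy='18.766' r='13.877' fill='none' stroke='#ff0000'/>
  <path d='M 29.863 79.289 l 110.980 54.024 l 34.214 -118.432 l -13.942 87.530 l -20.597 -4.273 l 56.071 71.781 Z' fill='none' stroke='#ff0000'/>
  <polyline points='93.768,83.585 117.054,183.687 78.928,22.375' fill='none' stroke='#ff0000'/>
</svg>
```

1 u = 1 mm; y_m = 190.771 − y.

[1] `<circle>` circle, #ff0000→cut S780 F1455: (106.541,172.005) → (102.477,181.818) → (92.664,185.882) → (82.851,181.818) → (78.787,172.005) → (82.851,162.192) → (92.664,158.128) → (102.477,162.192) → (106.541,172.005) (closed)

[2] `<path>` closed polygon, #ff0000→cut S780 F1455: (29.863,111.482) → (140.843,57.458) → (175.057,175.890) → (161.115,88.360) → (140.518,92.633) → (196.589,20.852) → (29.863,111.482) (closed)

[3] `<polyline>` open polyline, #ff0000→cut S780 F1455: (93.768,107.186) → (117.054,7.084) → (78.928,168.396)

G21
G90
G0 X106.541 Y172.005
M4 S780
G1 X102.477 Y181.818 F1455
G1 X92.664 Y185.882
G1 X82.851 Y181.818
G1 X78.787 Y172.005
G1 X82.851 Y162.192
G1 X92.664 Y158.128
G1 X102.477 Y162.192
G1 X106.541 Y172.005
G0 X29.863 Y111.482
M4 S780
G1 X140.843 Y57.458 F1455
G1 X175.057 Y175.890
G1 X161.115 Y88.360
G1 X140.518 Y92.633
G1 X196.589 Y20.852
G1 X29.863 Y111.482
G0 X93.768 Y107.186
M4 S780
G1 X117.054 Y7.084 F1455
G1 X78.928 Y168.396
M5
G0 X0.000 Y0.000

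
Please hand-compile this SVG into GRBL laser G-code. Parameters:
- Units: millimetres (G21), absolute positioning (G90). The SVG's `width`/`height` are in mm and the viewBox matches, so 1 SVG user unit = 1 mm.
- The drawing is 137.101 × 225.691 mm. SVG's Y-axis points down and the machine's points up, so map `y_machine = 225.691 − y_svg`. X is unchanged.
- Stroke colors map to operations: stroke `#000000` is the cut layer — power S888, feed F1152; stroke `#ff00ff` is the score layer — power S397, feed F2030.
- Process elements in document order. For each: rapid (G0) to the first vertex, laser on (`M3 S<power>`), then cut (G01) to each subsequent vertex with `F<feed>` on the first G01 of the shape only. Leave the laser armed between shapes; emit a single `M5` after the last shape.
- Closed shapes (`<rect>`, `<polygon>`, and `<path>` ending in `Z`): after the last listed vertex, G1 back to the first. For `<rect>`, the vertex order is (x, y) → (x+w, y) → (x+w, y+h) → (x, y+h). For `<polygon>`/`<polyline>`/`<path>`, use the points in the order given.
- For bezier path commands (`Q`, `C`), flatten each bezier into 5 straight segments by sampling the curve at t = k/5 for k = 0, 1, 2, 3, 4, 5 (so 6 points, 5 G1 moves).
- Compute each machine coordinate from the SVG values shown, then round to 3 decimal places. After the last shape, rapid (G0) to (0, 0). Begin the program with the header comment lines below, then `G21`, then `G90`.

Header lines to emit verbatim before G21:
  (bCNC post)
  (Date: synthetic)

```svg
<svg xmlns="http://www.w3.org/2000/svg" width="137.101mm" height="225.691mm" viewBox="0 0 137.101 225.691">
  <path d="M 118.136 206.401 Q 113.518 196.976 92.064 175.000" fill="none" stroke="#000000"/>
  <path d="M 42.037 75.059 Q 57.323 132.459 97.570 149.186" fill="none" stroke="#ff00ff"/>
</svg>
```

(bCNC post)
(Date: synthetic)
G21
G90
G0 X118.136 Y19.290
M3 S888
G01 X115.615 Y23.562 F1152
G01 X111.748 Y28.838
G01 X106.533 Y35.118
G01 X99.972 Y42.403
G01 X92.064 Y50.691
G0 X42.037 Y150.632
M3 S397
G01 X49.150 Y129.299 F2030
G01 X58.260 Y111.220
G01 X69.366 Y96.394
G01 X82.470 Y84.823
G01 X97.570 Y76.505
M5
G0 X0.000 Y0.000

Since the viewBox matches the mm dimensions, user units are millimetres directly. The only transform is the Y-flip y_m = 225.691 − y_svg.

Shape 1 is a quadratic bezier drawn with `<path>`. Its stroke #000000 means cut at S888, F1152. After flipping Y the toolpath is (118.136,19.290) → (115.615,23.562) → (111.748,28.838) → (106.533,35.118) → (99.972,42.403) → (92.064,50.691).

Shape 2 is a quadratic bezier drawn with `<path>`. Its stroke #ff00ff means score at S397, F2030. After flipping Y the toolpath is (42.037,150.632) → (49.150,129.299) → (58.260,111.220) → (69.366,96.394) → (82.470,84.823) → (97.570,76.505).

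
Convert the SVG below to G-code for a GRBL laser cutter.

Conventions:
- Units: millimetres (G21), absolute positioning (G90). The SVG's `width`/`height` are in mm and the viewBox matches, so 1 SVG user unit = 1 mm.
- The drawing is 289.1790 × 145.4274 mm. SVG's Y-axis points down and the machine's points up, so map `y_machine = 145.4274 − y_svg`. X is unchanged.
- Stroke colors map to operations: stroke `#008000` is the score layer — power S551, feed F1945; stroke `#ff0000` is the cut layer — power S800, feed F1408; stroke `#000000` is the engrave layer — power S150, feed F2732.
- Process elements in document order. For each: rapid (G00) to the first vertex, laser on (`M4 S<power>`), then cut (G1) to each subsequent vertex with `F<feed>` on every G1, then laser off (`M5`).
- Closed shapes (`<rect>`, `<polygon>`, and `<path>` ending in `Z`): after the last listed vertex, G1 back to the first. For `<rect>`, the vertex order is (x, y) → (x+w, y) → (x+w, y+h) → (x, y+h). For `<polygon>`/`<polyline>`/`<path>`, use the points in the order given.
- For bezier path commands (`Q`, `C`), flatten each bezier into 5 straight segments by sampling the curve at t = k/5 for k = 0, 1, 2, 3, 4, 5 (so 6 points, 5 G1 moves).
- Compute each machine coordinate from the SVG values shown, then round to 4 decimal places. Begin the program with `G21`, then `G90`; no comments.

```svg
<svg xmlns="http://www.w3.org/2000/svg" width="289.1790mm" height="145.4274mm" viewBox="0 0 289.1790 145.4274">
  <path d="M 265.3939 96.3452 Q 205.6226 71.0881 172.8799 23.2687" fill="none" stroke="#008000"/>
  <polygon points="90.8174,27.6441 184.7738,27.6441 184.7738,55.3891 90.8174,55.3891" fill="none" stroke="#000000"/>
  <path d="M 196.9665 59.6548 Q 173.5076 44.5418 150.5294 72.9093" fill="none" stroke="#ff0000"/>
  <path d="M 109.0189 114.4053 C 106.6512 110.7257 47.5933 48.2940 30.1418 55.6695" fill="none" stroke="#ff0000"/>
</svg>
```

G21
G90
G00 X265.3939 Y49.0822
M4 S551
G1 X242.5665 Y60.0875 F1945
G1 X221.9014 Y72.8978 F1945
G1 X203.3986 Y87.5131 F1945
G1 X187.0581 Y103.9334 F1945
G1 X172.8799 Y122.1587 F1945
M5
G00 X90.8174 Y117.7833
M4 S150
G1 X184.7738 Y117.7833 F2732
G1 X184.7738 Y90.0383 F2732
G1 X90.8174 Y90.0383 F2732
G1 X90.8174 Y117.7833 F2732
M5
G00 X196.9665 Y85.7726
M4 S800
G1 X187.6022 Y90.0786 F1408
G1 X178.2763 Y90.9061 F1408
G1 X168.9889 Y88.2552 F1408
G1 X159.7399 Y82.1259 F1408
G1 X150.5294 Y72.5181 F1408
M5
G00 X109.0189 Y31.0221
M4 S800
G1 X101.5818 Y39.2516 F1408
G1 X85.2573 Y55.4108 F1408
G1 X64.7637 Y73.3288 F1408
G1 X44.8191 Y86.8348 F1408
G1 X30.1418 Y89.7579 F1408
M5

viewBox `0 0 289.1790 145.4274` with mm width/height → 1 unit = 1 mm. Flip: y_m = 145.4274 − y_svg.

**Shape 1** — `<path>` quadratic bezier, stroke `#008000` → score (S551, F1945). Control points (SVG): P0=(265.3939,96.3452), P1=(205.6226,71.0881), P2=(172.8799,23.2687); sampled at t=k/5. Machine vertices: (265.3939,49.0822) → (242.5665,60.0875) → (221.9014,72.8978) → (203.3986,87.5131) → (187.0581,103.9334) → (172.8799,122.1587). Open path.

**Shape 2** — `<polygon>` rectangle, stroke `#000000` → engrave (S150, F2732). Machine vertices: (90.8174,117.7833) → (184.7738,117.7833) → (184.7738,90.0383) → (90.8174,90.0383) → (90.8174,117.7833). Closed: final G1 returns to the first vertex.

**Shape 3** — `<path>` quadratic bezier, stroke `#ff0000` → cut (S800, F1408). Control points (SVG): P0=(196.9665,59.6548), P1=(173.5076,44.5418), P2=(150.5294,72.9093); sampled at t=k/5. Machine vertices: (196.9665,85.7726) → (187.6022,90.0786) → (178.2763,90.9061) → (168.9889,88.2552) → (159.7399,82.1259) → (150.5294,72.5181). Open path.

**Shape 4** — `<path>` cubic bezier, stroke `#ff0000` → cut (S800, F1408). Control points (SVG): P0=(109.0189,114.4053), P1=(106.6512,110.7257), P2=(47.5933,48.2940), P3=(30.1418,55.6695); sampled at t=k/5. Machine vertices: (109.0189,31.0221) → (101.5818,39.2516) → (85.2573,55.4108) → (64.7637,73.3288) → (44.8191,86.8348) → (30.1418,89.7579). Open path.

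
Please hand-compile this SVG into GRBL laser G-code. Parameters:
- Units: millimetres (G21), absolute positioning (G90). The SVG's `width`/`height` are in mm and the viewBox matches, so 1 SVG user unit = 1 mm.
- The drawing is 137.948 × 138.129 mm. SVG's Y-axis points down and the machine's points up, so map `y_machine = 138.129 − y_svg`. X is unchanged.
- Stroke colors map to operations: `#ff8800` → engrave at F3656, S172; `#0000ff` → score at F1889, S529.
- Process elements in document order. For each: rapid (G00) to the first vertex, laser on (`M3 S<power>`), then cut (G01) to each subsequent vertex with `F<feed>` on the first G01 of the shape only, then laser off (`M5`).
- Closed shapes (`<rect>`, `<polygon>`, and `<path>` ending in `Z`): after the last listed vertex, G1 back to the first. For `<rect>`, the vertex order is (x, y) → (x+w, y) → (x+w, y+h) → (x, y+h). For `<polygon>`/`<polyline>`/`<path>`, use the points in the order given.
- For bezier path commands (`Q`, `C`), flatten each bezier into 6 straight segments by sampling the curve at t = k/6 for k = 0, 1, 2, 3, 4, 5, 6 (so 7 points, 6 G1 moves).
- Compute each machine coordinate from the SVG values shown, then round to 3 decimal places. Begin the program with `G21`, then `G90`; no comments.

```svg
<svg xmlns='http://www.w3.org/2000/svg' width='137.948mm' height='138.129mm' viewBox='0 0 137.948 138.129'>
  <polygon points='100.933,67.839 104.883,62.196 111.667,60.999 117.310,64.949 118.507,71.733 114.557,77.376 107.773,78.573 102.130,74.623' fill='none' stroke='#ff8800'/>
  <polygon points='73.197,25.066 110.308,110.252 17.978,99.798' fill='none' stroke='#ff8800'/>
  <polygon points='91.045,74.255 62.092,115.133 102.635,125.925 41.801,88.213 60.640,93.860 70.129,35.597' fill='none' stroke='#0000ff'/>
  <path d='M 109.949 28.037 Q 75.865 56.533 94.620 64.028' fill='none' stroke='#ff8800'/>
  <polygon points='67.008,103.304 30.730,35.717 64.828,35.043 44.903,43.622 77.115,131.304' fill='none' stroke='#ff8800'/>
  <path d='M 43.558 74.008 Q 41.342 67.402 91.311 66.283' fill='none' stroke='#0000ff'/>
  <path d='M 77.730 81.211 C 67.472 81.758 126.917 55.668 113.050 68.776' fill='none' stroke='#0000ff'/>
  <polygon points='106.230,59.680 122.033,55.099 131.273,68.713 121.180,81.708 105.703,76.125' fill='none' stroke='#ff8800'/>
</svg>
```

G21
G90
G00 X100.933 Y70.290
M3 S172
G01 X104.883 Y75.933 F3656
G01 X111.667 Y77.130
G01 X117.310 Y73.180
G01 X118.507 Y66.396
G01 X114.557 Y60.753
G01 X107.773 Y59.556
G01 X102.130 Y63.506
G01 X100.933 Y70.290
M5
G00 X73.197 Y113.063
M3 S172
G01 X110.308 Y27.877 F3656
G01 X17.978 Y38.331
G01 X73.197 Y113.063
M5
G00 X91.045 Y63.874
M3 S529
G01 X62.092 Y22.996 F1889
G01 X102.635 Y12.204
G01 X41.801 Y49.916
G01 X60.640 Y44.269
G01 X70.129 Y102.532
G01 X91.045 Y63.874
M5
G00 X109.949 Y110.092
M3 S172
G01 X100.055 Y101.177 F3656
G01 X93.097 Y93.428
G01 X89.075 Y86.846
G01 X87.988 Y81.431
G01 X89.836 Y77.183
G01 X94.620 Y74.101
M5
G00 X67.008 Y34.825
M3 S172
G01 X30.730 Y102.412 F3656
G01 X64.828 Y103.086
G01 X44.903 Y94.507
G01 X77.115 Y6.825
G01 X67.008 Y34.825
M5
G00 X43.558 Y64.121
M3 S529
G01 X44.269 Y66.171 F1889
G01 X47.879 Y67.915
G01 X54.388 Y69.355
G01 X63.797 Y70.490
G01 X76.104 Y71.321
G01 X91.311 Y71.846
M5
G00 X77.730 Y56.918
M3 S529
G01 X77.747 Y58.559 F1889
G01 X85.409 Y62.812
G01 X96.743 Y67.846
G01 X107.777 Y71.833
G01 X114.536 Y72.945
G01 X113.050 Y69.353
M5
G00 X106.230 Y78.449
M3 S172
G01 X122.033 Y83.030 F3656
G01 X131.273 Y69.416
G01 X121.180 Y56.421
G01 X105.703 Y62.004
G01 X106.230 Y78.449
M5

1 u = 1 mm; y_m = 138.129 − y.

[1] `<polygon>` regular polygon, #ff8800→engrave S172 F3656: (100.933,70.290) → (104.883,75.933) → (111.667,77.130) → (117.310,73.180) → (118.507,66.396) → (114.557,60.753) → (107.773,59.556) → (102.130,63.506) → (100.933,70.290) (closed)

[2] `<polygon>` regular polygon, #ff8800→engrave S172 F3656: (73.197,113.063) → (110.308,27.877) → (17.978,38.331) → (73.197,113.063) (closed)

[3] `<polygon>` closed polygon, #0000ff→score S529 F1889: (91.045,63.874) → (62.092,22.996) → (102.635,12.204) → (41.801,49.916) → (60.640,44.269) → (70.129,102.532) → (91.045,63.874) (closed)

[4] `<path>` quadratic bezier, #ff8800→engrave S172 F3656: (109.949,110.092) → (100.055,101.177) → (93.097,93.428) → (89.075,86.846) → (87.988,81.431) → (89.836,77.183) → (94.620,74.101)

[5] `<polygon>` closed polygon, #ff8800→engrave S172 F3656: (67.008,34.825) → (30.730,102.412) → (64.828,103.086) → (44.903,94.507) → (77.115,6.825) → (67.008,34.825) (closed)

[6] `<path>` quadratic bezier, #0000ff→score S529 F1889: (43.558,64.121) → (44.269,66.171) → (47.879,67.915) → (54.388,69.355) → (63.797,70.490) → (76.104,71.321) → (91.311,71.846)

[7] `<path>` cubic bezier, #0000ff→score S529 F1889: (77.730,56.918) → (77.747,58.559) → (85.409,62.812) → (96.743,67.846) → (107.777,71.833) → (114.536,72.945) → (113.050,69.353)

[8] `<polygon>` regular polygon, #ff8800→engrave S172 F3656: (106.230,78.449) → (122.033,83.030) → (131.273,69.416) → (121.180,56.421) → (105.703,62.004) → (106.230,78.449) (closed)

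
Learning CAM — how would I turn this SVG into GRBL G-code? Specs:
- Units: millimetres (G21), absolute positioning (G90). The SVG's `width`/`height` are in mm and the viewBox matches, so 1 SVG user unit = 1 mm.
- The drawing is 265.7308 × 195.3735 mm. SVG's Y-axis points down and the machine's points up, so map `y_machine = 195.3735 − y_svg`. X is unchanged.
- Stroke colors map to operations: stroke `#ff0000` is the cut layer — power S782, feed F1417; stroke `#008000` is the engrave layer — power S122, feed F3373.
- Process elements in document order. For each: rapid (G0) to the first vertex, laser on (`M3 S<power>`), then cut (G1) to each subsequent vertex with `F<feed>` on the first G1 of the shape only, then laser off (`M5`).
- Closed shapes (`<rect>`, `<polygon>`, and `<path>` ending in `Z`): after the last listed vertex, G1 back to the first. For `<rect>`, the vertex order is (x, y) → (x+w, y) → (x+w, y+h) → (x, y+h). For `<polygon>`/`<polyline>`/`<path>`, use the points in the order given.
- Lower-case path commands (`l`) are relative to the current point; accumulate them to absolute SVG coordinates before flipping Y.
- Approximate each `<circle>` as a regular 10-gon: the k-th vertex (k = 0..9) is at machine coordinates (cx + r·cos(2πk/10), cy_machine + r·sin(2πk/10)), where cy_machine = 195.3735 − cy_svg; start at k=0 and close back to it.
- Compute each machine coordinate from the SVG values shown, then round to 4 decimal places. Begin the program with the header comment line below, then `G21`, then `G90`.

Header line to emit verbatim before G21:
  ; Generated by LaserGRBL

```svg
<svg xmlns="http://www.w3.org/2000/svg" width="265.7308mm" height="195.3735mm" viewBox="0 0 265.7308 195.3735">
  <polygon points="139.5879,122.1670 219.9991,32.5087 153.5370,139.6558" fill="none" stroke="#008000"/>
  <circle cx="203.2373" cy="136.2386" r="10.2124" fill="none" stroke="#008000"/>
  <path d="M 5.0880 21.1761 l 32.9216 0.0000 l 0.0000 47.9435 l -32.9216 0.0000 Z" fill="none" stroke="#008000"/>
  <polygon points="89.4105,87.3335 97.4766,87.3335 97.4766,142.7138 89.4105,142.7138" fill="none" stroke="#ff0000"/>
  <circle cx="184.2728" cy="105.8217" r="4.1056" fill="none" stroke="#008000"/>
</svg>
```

Since the viewBox matches the mm dimensions, user units are millimetres directly. The only transform is the Y-flip y_m = 195.3735 − y_svg.

Shape 1 is a closed polygon drawn with `<polygon>`. Its stroke #008000 means engrave at S122, F3373. After flipping Y the toolpath is (139.5879,73.2065) → (219.9991,162.8648) → (153.5370,55.7177) → (139.5879,73.2065), returning to the start.

Shape 2 is a circle drawn with `<circle>`. Its stroke #008000 means engrave at S122, F3373. After flipping Y the toolpath is (213.4497,59.1349) → (211.4993,65.1376) → (206.3931,68.8475) → (200.0815,68.8475) → (194.9753,65.1376) → (193.0249,59.1349) → (194.9753,53.1322) → (200.0815,49.4223) → (206.3931,49.4223) → (211.4993,53.1322) → (213.4497,59.1349), returning to the start.

Shape 3 is a rectangle drawn with `<path>`. Its stroke #008000 means engrave at S122, F3373. After flipping Y the toolpath is (5.0880,174.1974) → (38.0096,174.1974) → (38.0096,126.2539) → (5.0880,126.2539) → (5.0880,174.1974), returning to the start.

Shape 4 is a rectangle drawn with `<polygon>`. Its stroke #ff0000 means cut at S782, F1417. After flipping Y the toolpath is (89.4105,108.0400) → (97.4766,108.0400) → (97.4766,52.6597) → (89.4105,52.6597) → (89.4105,108.0400), returning to the start.

Shape 5 is a circle drawn with `<circle>`. Its stroke #008000 means engrave at S122, F3373. After flipping Y the toolpath is (188.3784,89.5518) → (187.5943,91.9650) → (185.5415,93.4565) → (183.0041,93.4565) → (180.9513,91.9650) → (180.1672,89.5518) → (180.9513,87.1386) → (183.0041,85.6471) → (185.5415,85.6471) → (187.5943,87.1386) → (188.3784,89.5518), returning to the start.

; Generated by LaserGRBL
G21
G90
G0 X139.5879 Y73.2065
M3 S122
G1 X219.9991 Y162.8648 F3373
G1 X153.5370 Y55.7177
G1 X139.5879 Y73.2065
M5
G0 X213.4497 Y59.1349
M3 S122
G1 X211.4993 Y65.1376 F3373
G1 X206.3931 Y68.8475
G1 X200.0815 Y68.8475
G1 X194.9753 Y65.1376
G1 X193.0249 Y59.1349
G1 X194.9753 Y53.1322
G1 X200.0815 Y49.4223
G1 X206.3931 Y49.4223
G1 X211.4993 Y53.1322
G1 X213.4497 Y59.1349
M5
G0 X5.0880 Y174.1974
M3 S122
G1 X38.0096 Y174.1974 F3373
G1 X38.0096 Y126.2539
G1 X5.0880 Y126.2539
G1 X5.0880 Y174.1974
M5
G0 X89.4105 Y108.0400
M3 S782
G1 X97.4766 Y108.0400 F1417
G1 X97.4766 Y52.6597
G1 X89.4105 Y52.6597
G1 X89.4105 Y108.0400
M5
G0 X188.3784 Y89.5518
M3 S122
G1 X187.5943 Y91.9650 F3373
G1 X185.5415 Y93.4565
G1 X183.0041 Y93.4565
G1 X180.9513 Y91.9650
G1 X180.1672 Y89.5518
G1 X180.9513 Y87.1386
G1 X183.0041 Y85.6471
G1 X185.5415 Y85.6471
G1 X187.5943 Y87.1386
G1 X188.3784 Y89.5518
M5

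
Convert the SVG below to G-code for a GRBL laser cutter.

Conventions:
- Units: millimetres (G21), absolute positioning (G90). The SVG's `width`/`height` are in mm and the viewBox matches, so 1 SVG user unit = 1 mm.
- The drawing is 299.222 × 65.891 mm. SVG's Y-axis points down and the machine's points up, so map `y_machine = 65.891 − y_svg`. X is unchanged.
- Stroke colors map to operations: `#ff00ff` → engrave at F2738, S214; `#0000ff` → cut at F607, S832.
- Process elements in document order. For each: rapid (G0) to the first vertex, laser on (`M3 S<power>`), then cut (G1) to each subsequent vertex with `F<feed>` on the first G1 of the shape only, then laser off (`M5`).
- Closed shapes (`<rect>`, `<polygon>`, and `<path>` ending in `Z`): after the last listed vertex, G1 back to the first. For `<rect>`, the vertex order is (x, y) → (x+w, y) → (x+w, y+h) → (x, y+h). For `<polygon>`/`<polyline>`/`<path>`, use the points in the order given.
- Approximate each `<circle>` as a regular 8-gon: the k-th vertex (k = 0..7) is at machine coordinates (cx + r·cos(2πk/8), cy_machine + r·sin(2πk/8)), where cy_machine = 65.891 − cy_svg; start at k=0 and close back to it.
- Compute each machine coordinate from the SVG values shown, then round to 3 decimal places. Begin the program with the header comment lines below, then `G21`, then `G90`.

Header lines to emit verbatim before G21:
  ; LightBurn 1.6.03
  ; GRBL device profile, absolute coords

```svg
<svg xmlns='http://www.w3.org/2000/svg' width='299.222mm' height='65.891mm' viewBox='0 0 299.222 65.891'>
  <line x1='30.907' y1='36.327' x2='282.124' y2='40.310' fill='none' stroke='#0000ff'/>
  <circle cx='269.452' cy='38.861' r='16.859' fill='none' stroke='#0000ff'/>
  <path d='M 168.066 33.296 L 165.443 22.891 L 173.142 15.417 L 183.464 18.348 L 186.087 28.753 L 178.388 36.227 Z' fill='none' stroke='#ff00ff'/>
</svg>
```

; LightBurn 1.6.03
; GRBL device profile, absolute coords
G21
G90
G0 X30.907 Y29.564
M3 S832
G1 X282.124 Y25.581 F607
M5
G0 X286.311 Y27.030
M3 S832
G1 X281.373 Y38.951 F607
G1 X269.452 Y43.889
G1 X257.531 Y38.951
G1 X252.593 Y27.030
G1 X257.531 Y15.109
G1 X269.452 Y10.171
G1 X281.373 Y15.109
G1 X286.311 Y27.030
M5
G0 X168.066 Y32.595
M3 S214
G1 X165.443 Y43.000 F2738
G1 X173.142 Y50.474
G1 X183.464 Y47.543
G1 X186.087 Y37.138
G1 X178.388 Y29.664
G1 X168.066 Y32.595
M5

1 u = 1 mm; y_m = 65.891 − y.

[1] `<line>` line segment, #0000ff→cut S832 F607: (30.907,29.564) → (282.124,25.581)

[2] `<circle>` circle, #0000ff→cut S832 F607: (286.311,27.030) → (281.373,38.951) → (269.452,43.889) → (257.531,38.951) → (252.593,27.030) → (257.531,15.109) → (269.452,10.171) → (281.373,15.109) → (286.311,27.030) (closed)

[3] `<path>` regular polygon, #ff00ff→engrave S214 F2738: (168.066,32.595) → (165.443,43.000) → (173.142,50.474) → (183.464,47.543) → (186.087,37.138) → (178.388,29.664) → (168.066,32.595) (closed)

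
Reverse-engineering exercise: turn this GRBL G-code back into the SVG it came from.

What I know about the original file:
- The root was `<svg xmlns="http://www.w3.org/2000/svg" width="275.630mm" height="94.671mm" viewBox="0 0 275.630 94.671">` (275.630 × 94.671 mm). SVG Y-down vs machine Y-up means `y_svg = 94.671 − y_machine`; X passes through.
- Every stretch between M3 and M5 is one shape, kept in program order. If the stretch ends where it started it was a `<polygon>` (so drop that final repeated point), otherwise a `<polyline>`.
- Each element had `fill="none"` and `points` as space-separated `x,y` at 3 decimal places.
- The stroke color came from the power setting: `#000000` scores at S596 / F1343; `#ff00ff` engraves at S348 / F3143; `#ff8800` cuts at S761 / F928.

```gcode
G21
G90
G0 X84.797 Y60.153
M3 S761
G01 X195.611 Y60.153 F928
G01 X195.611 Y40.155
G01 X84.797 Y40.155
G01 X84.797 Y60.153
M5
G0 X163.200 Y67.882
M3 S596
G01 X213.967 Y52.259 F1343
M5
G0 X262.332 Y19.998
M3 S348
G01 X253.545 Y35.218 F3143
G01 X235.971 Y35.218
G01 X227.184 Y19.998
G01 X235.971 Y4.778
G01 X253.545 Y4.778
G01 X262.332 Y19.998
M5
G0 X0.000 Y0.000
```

Machine Y-up, SVG Y-down with viewBox height 94.671, so y_svg = 94.671 − y_machine; X carries over.

Run 1: power S761 maps to stroke `#ff8800` (cut). The run returns to its start, so emit a `<polygon>` with points (Y-flipped): 84.797,34.518 195.611,34.518 195.611,54.516 84.797,54.516.

Run 2: power S596 maps to stroke `#000000` (score). The run is open, so emit a `<polyline>` with points (Y-flipped): 163.200,26.789 213.967,42.412.

Run 3: the run's S348 means `#ff00ff` (engrave). The run returns to its start, so emit a `<polygon>` with points (Y-flipped): 262.332,74.673 253.545,59.453 235.971,59.453 227.184,74.673 235.971,89.893 253.545,89.893.

<svg xmlns="http://www.w3.org/2000/svg" width="275.630mm" height="94.671mm" viewBox="0 0 275.630 94.671">
  <polygon points="84.797,34.518 195.611,34.518 195.611,54.516 84.797,54.516" fill="none" stroke="#ff8800"/>
  <polyline points="163.200,26.789 213.967,42.412" fill="none" stroke="#000000"/>
  <polygon points="262.332,74.673 253.545,59.453 235.971,59.453 227.184,74.673 235.971,89.893 253.545,89.893" fill="none" stroke="#ff00ff"/>
</svg>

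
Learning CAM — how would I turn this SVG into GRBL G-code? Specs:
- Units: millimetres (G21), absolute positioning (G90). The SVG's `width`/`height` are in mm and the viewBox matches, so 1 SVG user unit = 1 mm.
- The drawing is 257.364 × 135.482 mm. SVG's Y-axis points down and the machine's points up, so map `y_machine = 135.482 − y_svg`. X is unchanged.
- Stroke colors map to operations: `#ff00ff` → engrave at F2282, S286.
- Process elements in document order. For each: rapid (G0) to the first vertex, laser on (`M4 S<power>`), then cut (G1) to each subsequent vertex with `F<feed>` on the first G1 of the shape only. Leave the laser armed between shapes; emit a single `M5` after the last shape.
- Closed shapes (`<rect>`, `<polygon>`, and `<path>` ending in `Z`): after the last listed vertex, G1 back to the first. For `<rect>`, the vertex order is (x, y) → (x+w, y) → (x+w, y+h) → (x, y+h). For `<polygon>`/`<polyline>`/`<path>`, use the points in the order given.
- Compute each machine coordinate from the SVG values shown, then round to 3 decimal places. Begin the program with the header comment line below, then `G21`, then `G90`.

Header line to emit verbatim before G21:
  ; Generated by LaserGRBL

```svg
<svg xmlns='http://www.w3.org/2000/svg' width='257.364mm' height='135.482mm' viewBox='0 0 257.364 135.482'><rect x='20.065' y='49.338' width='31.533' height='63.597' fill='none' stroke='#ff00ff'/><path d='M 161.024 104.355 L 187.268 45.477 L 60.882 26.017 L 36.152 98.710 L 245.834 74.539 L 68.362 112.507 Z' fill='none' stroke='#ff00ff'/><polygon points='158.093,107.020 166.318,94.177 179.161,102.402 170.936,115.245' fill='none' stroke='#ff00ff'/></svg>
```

1 u = 1 mm; y_m = 135.482 − y.

[1] `<rect>` rectangle, #ff00ff→engrave S286 F2282: (20.065,86.144) → (51.598,86.144) → (51.598,22.547) → (20.065,22.547) → (20.065,86.144) (closed)

[2] `<path>` closed polygon, #ff00ff→engrave S286 F2282: (161.024,31.127) → (187.268,90.005) → (60.882,109.465) → (36.152,36.772) → (245.834,60.943) → (68.362,22.975) → (161.024,31.127) (closed)

[3] `<polygon>` regular polygon, #ff00ff→engrave S286 F2282: (158.093,28.462) → (166.318,41.305) → (179.161,33.080) → (170.936,20.237) → (158.093,28.462) (closed)

; Generated by LaserGRBL
G21
G90
G0 X20.065 Y86.144
M4 S286
G1 X51.598 Y86.144 F2282
G1 X51.598 Y22.547
G1 X20.065 Y22.547
G1 X20.065 Y86.144
G0 X161.024 Y31.127
M4 S286
G1 X187.268 Y90.005 F2282
G1 X60.882 Y109.465
G1 X36.152 Y36.772
G1 X245.834 Y60.943
G1 X68.362 Y22.975
G1 X161.024 Y31.127
G0 X158.093 Y28.462
M4 S286
G1 X166.318 Y41.305 F2282
G1 X179.161 Y33.080
G1 X170.936 Y20.237
G1 X158.093 Y28.462
M5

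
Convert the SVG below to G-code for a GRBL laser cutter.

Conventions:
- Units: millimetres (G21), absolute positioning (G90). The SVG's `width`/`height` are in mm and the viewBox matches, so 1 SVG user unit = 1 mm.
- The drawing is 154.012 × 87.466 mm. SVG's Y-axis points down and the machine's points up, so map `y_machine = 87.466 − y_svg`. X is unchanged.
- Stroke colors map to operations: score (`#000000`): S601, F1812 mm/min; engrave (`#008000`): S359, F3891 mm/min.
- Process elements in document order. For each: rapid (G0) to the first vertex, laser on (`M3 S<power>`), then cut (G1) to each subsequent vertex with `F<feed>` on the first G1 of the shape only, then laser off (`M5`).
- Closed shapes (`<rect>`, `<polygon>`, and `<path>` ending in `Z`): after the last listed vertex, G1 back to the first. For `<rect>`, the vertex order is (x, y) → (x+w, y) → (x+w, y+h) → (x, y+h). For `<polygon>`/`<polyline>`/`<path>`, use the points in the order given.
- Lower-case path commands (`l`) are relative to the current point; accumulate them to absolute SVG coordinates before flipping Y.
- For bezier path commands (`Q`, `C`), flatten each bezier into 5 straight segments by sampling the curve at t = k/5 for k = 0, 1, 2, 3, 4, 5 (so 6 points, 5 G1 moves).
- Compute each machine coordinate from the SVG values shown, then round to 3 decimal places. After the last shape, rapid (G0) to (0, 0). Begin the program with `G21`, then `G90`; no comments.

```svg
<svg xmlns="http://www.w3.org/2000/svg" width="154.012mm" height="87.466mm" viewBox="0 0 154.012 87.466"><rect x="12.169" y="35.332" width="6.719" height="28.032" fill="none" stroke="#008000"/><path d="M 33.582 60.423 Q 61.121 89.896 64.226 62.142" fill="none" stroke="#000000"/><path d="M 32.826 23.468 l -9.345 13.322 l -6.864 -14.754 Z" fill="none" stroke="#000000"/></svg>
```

1 u = 1 mm; y_m = 87.466 − y.

[1] `<rect>` rectangle, #008000→engrave S359 F3891: (12.169,52.134) → (18.888,52.134) → (18.888,24.102) → (12.169,24.102) → (12.169,52.134) (closed)

[2] `<path>` quadratic bezier, #000000→score S601 F1812: (33.582,27.043) → (43.620,17.543) → (51.704,12.621) → (57.833,12.277) → (62.007,16.511) → (64.226,25.324)

[3] `<path>` regular polygon, #000000→score S601 F1812: (32.826,63.998) → (23.481,50.676) → (16.617,65.430) → (32.826,63.998) (closed)

G21
G90
G0 X12.169 Y52.134
M3 S359
G1 X18.888 Y52.134 F3891
G1 X18.888 Y24.102
G1 X12.169 Y24.102
G1 X12.169 Y52.134
M5
G0 X33.582 Y27.043
M3 S601
G1 X43.620 Y17.543 F1812
G1 X51.704 Y12.621
G1 X57.833 Y12.277
G1 X62.007 Y16.511
G1 X64.226 Y25.324
M5
G0 X32.826 Y63.998
M3 S601
G1 X23.481 Y50.676 F1812
G1 X16.617 Y65.430
G1 X32.826 Y63.998
M5
G0 X0.000 Y0.000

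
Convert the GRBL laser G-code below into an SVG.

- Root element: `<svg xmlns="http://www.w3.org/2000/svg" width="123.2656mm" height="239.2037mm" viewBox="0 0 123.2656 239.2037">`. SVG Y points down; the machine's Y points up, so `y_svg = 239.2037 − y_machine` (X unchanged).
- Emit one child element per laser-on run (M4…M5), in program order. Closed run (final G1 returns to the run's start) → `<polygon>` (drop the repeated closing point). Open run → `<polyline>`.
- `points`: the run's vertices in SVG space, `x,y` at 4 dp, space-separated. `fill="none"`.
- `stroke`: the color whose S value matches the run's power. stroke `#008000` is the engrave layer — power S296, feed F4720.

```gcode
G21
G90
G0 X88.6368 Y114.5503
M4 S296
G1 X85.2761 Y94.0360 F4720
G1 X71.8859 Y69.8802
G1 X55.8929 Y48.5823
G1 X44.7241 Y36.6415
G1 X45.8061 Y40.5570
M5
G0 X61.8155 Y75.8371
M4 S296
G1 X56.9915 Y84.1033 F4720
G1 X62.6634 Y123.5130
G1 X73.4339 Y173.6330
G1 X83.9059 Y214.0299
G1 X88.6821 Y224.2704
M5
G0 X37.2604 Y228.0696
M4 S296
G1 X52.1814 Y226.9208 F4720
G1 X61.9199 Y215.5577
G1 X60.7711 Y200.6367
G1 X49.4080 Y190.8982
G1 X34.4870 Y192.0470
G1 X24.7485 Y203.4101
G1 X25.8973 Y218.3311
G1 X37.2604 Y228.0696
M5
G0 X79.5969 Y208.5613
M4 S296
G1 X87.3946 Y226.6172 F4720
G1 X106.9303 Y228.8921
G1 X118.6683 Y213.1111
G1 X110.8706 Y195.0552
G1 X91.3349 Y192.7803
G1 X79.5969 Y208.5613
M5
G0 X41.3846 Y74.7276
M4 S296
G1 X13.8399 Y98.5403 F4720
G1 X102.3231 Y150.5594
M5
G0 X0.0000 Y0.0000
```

Machine Y-up, SVG Y-down with viewBox height 239.2037, so y_svg = 239.2037 − y_machine; X carries over. Every run uses S296, so all elements get stroke `#008000` (engrave).

Run 1: The run is open, so emit a `<polyline>` with points (Y-flipped): 88.6368,124.6534 85.2761,145.1677 71.8859,169.3235 55.8929,190.6214 44.7241,202.5622 45.8061,198.6467.

Run 2: The run is open, so emit a `<polyline>` with points (Y-flipped): 61.8155,163.3666 56.9915,155.1004 62.6634,115.6907 73.4339,65.5707 83.9059,25.1738 88.6821,14.9333.

Run 3: The run returns to its start, so emit a `<polygon>` with points (Y-flipped): 37.2604,11.1341 52.1814,12.2829 61.9199,23.6460 60.7711,38.5670 49.4080,48.3055 34.4870,47.1567 24.7485,35.7936 25.8973,20.8726.

Run 4: The run returns to its start, so emit a `<polygon>` with points (Y-flipped): 79.5969,30.6424 87.3946,12.5865 106.9303,10.3116 118.6683,26.0926 110.8706,44.1485 91.3349,46.4234.

Run 5: The run is open, so emit a `<polyline>` with points (Y-flipped): 41.3846,164.4761 13.8399,140.6634 102.3231,88.6443.

<svg xmlns="http://www.w3.org/2000/svg" width="123.2656mm" height="239.2037mm" viewBox="0 0 123.2656 239.2037">
  <polyline points="88.6368,124.6534 85.2761,145.1677 71.8859,169.3235 55.8929,190.6214 44.7241,202.5622 45.8061,198.6467" fill="none" stroke="#008000"/>
  <polyline points="61.8155,163.3666 56.9915,155.1004 62.6634,115.6907 73.4339,65.5707 83.9059,25.1738 88.6821,14.9333" fill="none" stroke="#008000"/>
  <polygon points="37.2604,11.1341 52.1814,12.2829 61.9199,23.6460 60.7711,38.5670 49.4080,48.3055 34.4870,47.1567 24.7485,35.7936 25.8973,20.8726" fill="none" stroke="#008000"/>
  <polygon points="79.5969,30.6424 87.3946,12.5865 106.9303,10.3116 118.6683,26.0926 110.8706,44.1485 91.3349,46.4234" fill="none" stroke="#008000"/>
  <polyline points="41.3846,164.4761 13.8399,140.6634 102.3231,88.6443" fill="none" stroke="#008000"/>
</svg>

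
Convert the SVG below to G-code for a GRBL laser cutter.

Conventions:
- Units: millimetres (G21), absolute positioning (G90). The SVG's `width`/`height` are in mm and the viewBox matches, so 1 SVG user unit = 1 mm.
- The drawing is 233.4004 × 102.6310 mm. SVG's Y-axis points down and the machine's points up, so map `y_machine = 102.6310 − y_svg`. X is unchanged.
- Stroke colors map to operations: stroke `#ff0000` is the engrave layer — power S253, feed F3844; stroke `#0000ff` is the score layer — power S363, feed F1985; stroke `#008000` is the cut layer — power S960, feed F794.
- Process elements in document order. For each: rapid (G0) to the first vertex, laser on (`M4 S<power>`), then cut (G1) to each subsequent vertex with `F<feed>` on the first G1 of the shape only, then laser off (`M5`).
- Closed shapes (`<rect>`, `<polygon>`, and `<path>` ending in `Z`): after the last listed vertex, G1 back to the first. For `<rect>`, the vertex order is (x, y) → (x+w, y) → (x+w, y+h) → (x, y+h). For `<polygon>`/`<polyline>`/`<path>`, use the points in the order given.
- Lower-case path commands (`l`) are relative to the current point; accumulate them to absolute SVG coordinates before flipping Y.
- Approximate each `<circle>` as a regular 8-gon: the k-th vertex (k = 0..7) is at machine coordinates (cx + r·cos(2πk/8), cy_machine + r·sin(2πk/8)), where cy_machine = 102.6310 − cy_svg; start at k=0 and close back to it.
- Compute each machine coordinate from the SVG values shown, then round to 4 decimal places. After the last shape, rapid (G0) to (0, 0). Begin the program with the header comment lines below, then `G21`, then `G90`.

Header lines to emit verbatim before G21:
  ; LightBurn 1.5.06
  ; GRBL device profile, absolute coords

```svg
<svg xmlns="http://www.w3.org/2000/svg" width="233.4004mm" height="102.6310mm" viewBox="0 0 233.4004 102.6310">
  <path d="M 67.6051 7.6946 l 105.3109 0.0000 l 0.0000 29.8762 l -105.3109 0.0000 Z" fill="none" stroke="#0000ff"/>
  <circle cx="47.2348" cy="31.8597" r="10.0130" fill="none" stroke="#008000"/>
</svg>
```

Since the viewBox matches the mm dimensions, user units are millimetres directly. The only transform is the Y-flip y_m = 102.6310 − y_svg.

Shape 1 is a rectangle drawn with `<path>`. Its stroke #0000ff means score at S363, F1985. After flipping Y the toolpath is (67.6051,94.9364) → (172.9160,94.9364) → (172.9160,65.0602) → (67.6051,65.0602) → (67.6051,94.9364), returning to the start.

Shape 2 is a circle drawn with `<circle>`. Its stroke #008000 means cut at S960, F794. After flipping Y the toolpath is (57.2478,70.7713) → (54.3151,77.8516) → (47.2348,80.7843) → (40.1545,77.8516) → (37.2218,70.7713) → (40.1545,63.6910) → (47.2348,60.7583) → (54.3151,63.6910) → (57.2478,70.7713), returning to the start.

; LightBurn 1.5.06
; GRBL device profile, absolute coords
G21
G90
G0 X67.6051 Y94.9364
M4 S363
G1 X172.9160 Y94.9364 F1985
G1 X172.9160 Y65.0602
G1 X67.6051 Y65.0602
G1 X67.6051 Y94.9364
M5
G0 X57.2478 Y70.7713
M4 S960
G1 X54.3151 Y77.8516 F794
G1 X47.2348 Y80.7843
G1 X40.1545 Y77.8516
G1 X37.2218 Y70.7713
G1 X40.1545 Y63.6910
G1 X47.2348 Y60.7583
G1 X54.3151 Y63.6910
G1 X57.2478 Y70.7713
M5
G0 X0.0000 Y0.0000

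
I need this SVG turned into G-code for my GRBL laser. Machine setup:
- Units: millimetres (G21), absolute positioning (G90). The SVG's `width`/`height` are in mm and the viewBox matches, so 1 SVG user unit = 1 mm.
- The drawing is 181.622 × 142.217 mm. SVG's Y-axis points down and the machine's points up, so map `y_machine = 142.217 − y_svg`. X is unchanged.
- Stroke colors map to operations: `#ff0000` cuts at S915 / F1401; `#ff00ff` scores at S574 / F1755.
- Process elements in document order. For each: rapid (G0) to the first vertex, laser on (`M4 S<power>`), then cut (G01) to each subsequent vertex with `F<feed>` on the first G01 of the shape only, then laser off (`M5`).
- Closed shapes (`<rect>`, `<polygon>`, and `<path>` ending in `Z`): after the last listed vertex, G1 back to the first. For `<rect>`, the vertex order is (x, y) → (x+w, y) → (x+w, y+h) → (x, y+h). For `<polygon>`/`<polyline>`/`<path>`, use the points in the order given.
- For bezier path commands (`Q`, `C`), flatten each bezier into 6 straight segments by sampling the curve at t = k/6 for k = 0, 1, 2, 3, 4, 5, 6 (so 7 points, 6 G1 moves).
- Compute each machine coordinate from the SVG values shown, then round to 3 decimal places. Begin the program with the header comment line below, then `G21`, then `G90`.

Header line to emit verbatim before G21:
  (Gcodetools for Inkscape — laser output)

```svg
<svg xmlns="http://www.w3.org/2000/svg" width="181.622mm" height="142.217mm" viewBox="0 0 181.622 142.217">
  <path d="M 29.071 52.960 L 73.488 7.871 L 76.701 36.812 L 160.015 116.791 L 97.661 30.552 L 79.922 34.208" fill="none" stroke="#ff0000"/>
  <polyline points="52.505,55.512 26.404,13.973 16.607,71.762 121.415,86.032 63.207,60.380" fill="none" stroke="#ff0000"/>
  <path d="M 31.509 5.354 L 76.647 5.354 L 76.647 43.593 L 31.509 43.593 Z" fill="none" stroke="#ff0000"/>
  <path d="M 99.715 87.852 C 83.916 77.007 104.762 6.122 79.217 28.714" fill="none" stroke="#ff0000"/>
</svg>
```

viewBox `0 0 181.622 142.217` with mm width/height → 1 unit = 1 mm. Flip: y_m = 142.217 − y_svg.

**Shape 1** — `<path>` open polyline, stroke `#ff0000` → cut (S915, F1401). Machine vertices: (29.071,89.257) → (73.488,134.346) → (76.701,105.405) → (160.015,25.426) → (97.661,111.665) → (79.922,108.009). Open path.

**Shape 2** — `<polyline>` open polyline, stroke `#ff0000` → cut (S915, F1401). Machine vertices: (52.505,86.705) → (26.404,128.244) → (16.607,70.455) → (121.415,56.185) → (63.207,81.837). Open path.

**Shape 3** — `<path>` rectangle, stroke `#ff0000` → cut (S915, F1401). Machine vertices: (31.509,136.863) → (76.647,136.863) → (76.647,98.624) → (31.509,98.624) → (31.509,136.863). Closed: final G1 returns to the first vertex.

**Shape 4** — `<path>` cubic bezier, stroke `#ff0000` → cut (S915, F1401). Control points (SVG): P0=(99.715,87.852), P1=(83.916,77.007), P2=(104.762,6.122), P3=(79.217,28.714); sampled at t=k/6. Machine vertices: (99.715,54.365) → (94.485,64.080) → (93.056,79.538) → (93.121,96.473) → (92.374,110.622) → (88.508,117.720) → (79.217,113.503). Open path.

(Gcodetools for Inkscape — laser output)
G21
G90
G0 X29.071 Y89.257
M4 S915
G01 X73.488 Y134.346 F1401
G01 X76.701 Y105.405
G01 X160.015 Y25.426
G01 X97.661 Y111.665
G01 X79.922 Y108.009
M5
G0 X52.505 Y86.705
M4 S915
G01 X26.404 Y128.244 F1401
G01 X16.607 Y70.455
G01 X121.415 Y56.185
G01 X63.207 Y81.837
M5
G0 X31.509 Y136.863
M4 S915
G01 X76.647 Y136.863 F1401
G01 X76.647 Y98.624
G01 X31.509 Y98.624
G01 X31.509 Y136.863
M5
G0 X99.715 Y54.365
M4 S915
G01 X94.485 Y64.080 F1401
G01 X93.056 Y79.538
G01 X93.121 Y96.473
G01 X92.374 Y110.622
G01 X88.508 Y117.720
G01 X79.217 Y113.503
M5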